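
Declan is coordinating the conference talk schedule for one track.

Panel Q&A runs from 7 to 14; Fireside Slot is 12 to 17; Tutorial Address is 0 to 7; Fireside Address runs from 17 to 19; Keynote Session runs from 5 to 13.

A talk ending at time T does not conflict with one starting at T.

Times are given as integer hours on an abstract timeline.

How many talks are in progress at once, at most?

3

Walk through starts and ends in time order (an end at T is processed before a start at T):
0 start Tutorial Address → 1
5 start Keynote Session → 2
7 end Tutorial Address → 1
7 start Panel Q&A → 2
12 start Fireside Slot → 3
13 end Keynote Session → 2
14 end Panel Q&A → 1
17 end Fireside Slot → 0
17 start Fireside Address → 1
19 end Fireside Address → 0
Peak is 3, at 12 (Fireside Slot, Keynote Session, Panel Q&A).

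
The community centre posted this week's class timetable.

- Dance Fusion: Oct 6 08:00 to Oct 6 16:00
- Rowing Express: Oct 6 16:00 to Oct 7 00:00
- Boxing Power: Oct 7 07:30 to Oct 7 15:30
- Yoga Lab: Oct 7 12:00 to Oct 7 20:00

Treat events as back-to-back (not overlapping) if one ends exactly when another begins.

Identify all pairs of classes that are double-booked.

Boxing Power & Yoga Lab

Two intervals overlap when each starts before the other ends.
Sorted by start: Dance Fusion, Rowing Express, Boxing Power, Yoga Lab.
Rowing Express starts exactly when Dance Fusion ends (back-to-back, no overlap) — done with Dance Fusion.
Boxing Power starts after Rowing Express ends — done with Rowing Express.
Yoga Lab starts before Boxing Power ends → Boxing Power and Yoga Lab overlap.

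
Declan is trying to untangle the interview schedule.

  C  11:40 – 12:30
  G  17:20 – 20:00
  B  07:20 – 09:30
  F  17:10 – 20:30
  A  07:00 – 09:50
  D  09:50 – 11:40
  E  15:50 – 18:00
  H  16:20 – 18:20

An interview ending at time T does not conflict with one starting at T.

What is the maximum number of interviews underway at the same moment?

Sort all start/end points and keep a running count:
07:00 start A → 1
07:20 start B → 2
09:30 end B → 1
09:50 end A → 0
09:50 start D → 1
11:40 end D → 0
11:40 start C → 1
12:30 end C → 0
15:50 start E → 1
16:20 start H → 2
17:10 start F → 3
17:20 start G → 4
18:00 end E → 3
18:20 end H → 2
20:00 end G → 1
20:30 end F → 0
Peak is 4, at 17:20 (E, F, G, H).

4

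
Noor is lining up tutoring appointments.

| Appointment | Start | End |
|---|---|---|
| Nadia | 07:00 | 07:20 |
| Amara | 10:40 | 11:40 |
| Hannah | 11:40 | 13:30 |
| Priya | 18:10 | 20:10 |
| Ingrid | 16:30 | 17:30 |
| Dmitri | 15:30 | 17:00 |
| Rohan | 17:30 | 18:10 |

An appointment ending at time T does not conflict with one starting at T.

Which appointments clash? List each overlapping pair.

Sorted by start: Nadia, Amara, Hannah, Dmitri, Ingrid, Rohan, Priya.
Amara starts after Nadia ends — done with Nadia.
Hannah starts exactly when Amara ends (back-to-back, no overlap) — done with Amara.
Dmitri starts after Hannah ends — done with Hannah.
Ingrid starts before Dmitri ends → Dmitri and Ingrid overlap.
Rohan starts after Dmitri ends — done with Dmitri.
Rohan starts exactly when Ingrid ends (back-to-back, no overlap) — done with Ingrid.
Priya starts exactly when Rohan ends (back-to-back, no overlap).

Dmitri & Ingrid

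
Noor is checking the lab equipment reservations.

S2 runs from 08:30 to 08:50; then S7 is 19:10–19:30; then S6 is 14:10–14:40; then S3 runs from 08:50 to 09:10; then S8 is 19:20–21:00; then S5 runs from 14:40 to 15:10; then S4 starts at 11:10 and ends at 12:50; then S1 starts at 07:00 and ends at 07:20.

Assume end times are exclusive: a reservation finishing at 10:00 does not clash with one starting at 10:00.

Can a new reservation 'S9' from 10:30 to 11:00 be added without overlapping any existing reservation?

S1: ends 07:20 at or before S9 starts 10:30 → clear.
S2: ends 08:50 at or before S9 starts 10:30 → clear.
S3: ends 09:10 at or before S9 starts 10:30 → clear.
S4: starts 11:10 at or after S9 ends 11:00 → clear.
S6: starts 14:10 at or after S9 ends 11:00 → clear.
S5: starts 14:40 at or after S9 ends 11:00 → clear.
S7: starts 19:10 at or after S9 ends 11:00 → clear.
S8: starts 19:20 at or after S9 ends 11:00 → clear.

Yes — the slot is free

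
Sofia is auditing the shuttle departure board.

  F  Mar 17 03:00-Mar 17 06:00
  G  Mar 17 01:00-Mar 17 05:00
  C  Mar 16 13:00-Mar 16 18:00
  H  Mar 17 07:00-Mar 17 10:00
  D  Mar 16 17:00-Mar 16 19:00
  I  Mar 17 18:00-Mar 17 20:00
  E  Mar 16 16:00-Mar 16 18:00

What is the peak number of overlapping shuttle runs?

Sort all start/end points and keep a running count:
Mar 16 13:00 start C → 1
Mar 16 16:00 start E → 2
Mar 16 17:00 start D → 3
Mar 16 18:00 end C → 2
Mar 16 18:00 end E → 1
Mar 16 19:00 end D → 0
Mar 17 01:00 start G → 1
Mar 17 03:00 start F → 2
Mar 17 05:00 end G → 1
Mar 17 06:00 end F → 0
Mar 17 07:00 start H → 1
Mar 17 10:00 end H → 0
Mar 17 18:00 start I → 1
Mar 17 20:00 end I → 0
Peak is 3, at Mar 16 17:00 (C, D, E).

3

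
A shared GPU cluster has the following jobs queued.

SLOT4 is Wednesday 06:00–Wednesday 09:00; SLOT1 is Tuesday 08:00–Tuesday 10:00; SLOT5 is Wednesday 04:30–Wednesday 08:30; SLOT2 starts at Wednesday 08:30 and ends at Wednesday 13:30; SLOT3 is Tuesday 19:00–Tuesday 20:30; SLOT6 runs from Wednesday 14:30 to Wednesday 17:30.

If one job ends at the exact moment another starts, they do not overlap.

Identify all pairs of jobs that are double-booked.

SLOT2 & SLOT4, SLOT4 & SLOT5

Sorted by start: SLOT1, SLOT3, SLOT5, SLOT4, SLOT2, SLOT6.
SLOT3 starts after SLOT1 ends; SLOT1 is clear from here.
SLOT5 starts after SLOT3 ends; SLOT3 is clear from here.
SLOT4 starts before SLOT5 ends → SLOT5 and SLOT4 overlap.
SLOT2 starts exactly when SLOT5 ends (back-to-back, no overlap); SLOT5 is clear from here.
SLOT2 starts before SLOT4 ends → SLOT4 and SLOT2 overlap.
SLOT6 starts after SLOT4 ends.
SLOT6 starts after SLOT2 ends.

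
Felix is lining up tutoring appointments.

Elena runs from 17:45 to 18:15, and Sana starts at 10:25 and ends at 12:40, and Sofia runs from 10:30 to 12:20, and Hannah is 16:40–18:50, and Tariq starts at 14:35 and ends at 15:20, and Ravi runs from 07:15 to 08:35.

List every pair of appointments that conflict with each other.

Elena & Hannah, Sana & Sofia

Sorted by start: Ravi, Sana, Sofia, Tariq, Hannah, Elena.
Sana starts after Ravi ends; Ravi is clear from here.
Sofia starts before Sana ends → Sana and Sofia overlap.
Tariq starts after Sana ends; Sana is clear from here.
Tariq starts after Sofia ends; Sofia is clear from here.
Hannah starts after Tariq ends; Tariq is clear from here.
Elena starts before Hannah ends → Hannah and Elena overlap.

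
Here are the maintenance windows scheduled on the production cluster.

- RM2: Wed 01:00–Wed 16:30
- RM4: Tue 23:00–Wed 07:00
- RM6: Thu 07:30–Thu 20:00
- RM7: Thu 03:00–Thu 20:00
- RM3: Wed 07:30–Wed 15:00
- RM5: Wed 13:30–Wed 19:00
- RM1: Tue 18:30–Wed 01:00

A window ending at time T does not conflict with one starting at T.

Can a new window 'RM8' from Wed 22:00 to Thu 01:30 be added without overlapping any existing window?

Yes — the slot is free

RM1: ends Wed 01:00 at or before RM8 starts Wed 22:00 → clear.
RM4: ends Wed 07:00 at or before RM8 starts Wed 22:00 → clear.
RM2: ends Wed 16:30 at or before RM8 starts Wed 22:00 → clear.
RM3: ends Wed 15:00 at or before RM8 starts Wed 22:00 → clear.
RM5: ends Wed 19:00 at or before RM8 starts Wed 22:00 → clear.
RM7: starts Thu 03:00 at or after RM8 ends Thu 01:30 → clear.
RM6: starts Thu 07:30 at or after RM8 ends Thu 01:30 → clear.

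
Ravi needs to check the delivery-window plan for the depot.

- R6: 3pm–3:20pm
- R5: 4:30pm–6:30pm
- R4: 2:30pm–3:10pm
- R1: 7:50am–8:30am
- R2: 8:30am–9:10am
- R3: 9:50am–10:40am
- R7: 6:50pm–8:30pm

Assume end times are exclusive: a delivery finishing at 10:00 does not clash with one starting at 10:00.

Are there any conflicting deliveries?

Sorted by start: R1, R2, R3, R4, R6, R5, R7.
R2 starts exactly when R1 ends (back-to-back, no overlap), so nothing later overlaps R1 either.
R3 starts after R2 ends, so nothing later overlaps R2 either.
R4 starts after R3 ends, so nothing later overlaps R3 either.
R6 starts before R4 ends → R4 and R6 overlap.
That's a conflict, so the schedule is not conflict-free.

Yes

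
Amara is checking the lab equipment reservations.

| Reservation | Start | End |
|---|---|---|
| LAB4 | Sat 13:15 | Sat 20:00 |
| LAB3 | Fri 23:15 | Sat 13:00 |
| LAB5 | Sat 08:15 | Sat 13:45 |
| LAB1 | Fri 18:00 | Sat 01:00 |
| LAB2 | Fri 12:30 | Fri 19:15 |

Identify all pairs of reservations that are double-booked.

Sorted by start: LAB2, LAB1, LAB3, LAB5, LAB4.
LAB1 starts before LAB2 ends → LAB2 and LAB1 overlap.
LAB3 starts after LAB2 ends; LAB2 is clear from here.
LAB3 starts before LAB1 ends → LAB1 and LAB3 overlap.
LAB5 starts after LAB1 ends; LAB1 is clear from here.
LAB5 starts before LAB3 ends → LAB3 and LAB5 overlap.
LAB4 starts after LAB3 ends.
LAB4 starts before LAB5 ends → LAB5 and LAB4 overlap.

LAB1 & LAB2, LAB1 & LAB3, LAB3 & LAB5, LAB4 & LAB5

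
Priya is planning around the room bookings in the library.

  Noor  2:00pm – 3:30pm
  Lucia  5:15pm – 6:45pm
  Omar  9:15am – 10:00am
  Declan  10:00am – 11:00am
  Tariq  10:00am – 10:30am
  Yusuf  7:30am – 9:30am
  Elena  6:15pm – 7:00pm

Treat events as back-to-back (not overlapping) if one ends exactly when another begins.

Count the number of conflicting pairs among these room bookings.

Sorted by start: Yusuf, Omar, Tariq, Declan, Noor, Lucia, Elena.
Omar starts before Yusuf ends → Yusuf and Omar overlap.
Tariq starts after Yusuf ends — done with Yusuf.
Tariq starts exactly when Omar ends (back-to-back, no overlap) — done with Omar.
Declan starts before Tariq ends → Tariq and Declan overlap.
Noor starts after Tariq ends — done with Tariq.
Noor starts after Declan ends — done with Declan.
Lucia starts after Noor ends — done with Noor.
Elena starts before Lucia ends → Lucia and Elena overlap.
Overlapping pairs: Declan & Tariq, Elena & Lucia, Omar & Yusuf — 3 in total.

3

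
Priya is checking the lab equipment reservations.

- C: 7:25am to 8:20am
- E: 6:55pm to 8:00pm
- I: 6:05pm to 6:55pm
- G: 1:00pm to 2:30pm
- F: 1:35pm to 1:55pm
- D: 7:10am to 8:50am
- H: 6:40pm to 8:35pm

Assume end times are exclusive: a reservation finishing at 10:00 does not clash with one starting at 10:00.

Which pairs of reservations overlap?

C & D, E & H, F & G, H & I

Sorted by start: D, C, G, F, I, H, E.
C starts before D ends → D and C overlap.
G starts after D ends — done with D.
G starts after C ends — done with C.
F starts before G ends → G and F overlap.
I starts after G ends — done with G.
I starts after F ends — done with F.
H starts before I ends → I and H overlap.
E starts exactly when I ends (back-to-back, no overlap).
E starts before H ends → H and E overlap.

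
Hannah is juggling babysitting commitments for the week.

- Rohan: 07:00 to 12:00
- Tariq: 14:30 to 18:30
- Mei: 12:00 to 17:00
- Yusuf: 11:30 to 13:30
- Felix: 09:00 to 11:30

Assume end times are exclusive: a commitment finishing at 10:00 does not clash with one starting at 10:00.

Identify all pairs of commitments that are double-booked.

Two intervals overlap when each starts before the other ends.
Sorted by start: Rohan, Felix, Yusuf, Mei, Tariq.
Felix starts before Rohan ends → Rohan and Felix overlap.
Yusuf starts before Rohan ends → Rohan and Yusuf overlap.
Mei starts exactly when Rohan ends (back-to-back, no overlap), so nothing later overlaps Rohan either.
Yusuf starts exactly when Felix ends (back-to-back, no overlap), so nothing later overlaps Felix either.
Mei starts before Yusuf ends → Yusuf and Mei overlap.
Tariq starts after Yusuf ends.
Tariq starts before Mei ends → Mei and Tariq overlap.

Felix & Rohan, Mei & Tariq, Mei & Yusuf, Rohan & Yusuf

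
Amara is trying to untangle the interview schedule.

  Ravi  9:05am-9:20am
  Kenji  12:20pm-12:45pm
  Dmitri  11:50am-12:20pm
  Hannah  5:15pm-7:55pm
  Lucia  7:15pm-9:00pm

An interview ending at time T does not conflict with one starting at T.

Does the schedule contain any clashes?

Two intervals overlap when each starts before the other ends.
Sorted by start: Ravi, Dmitri, Kenji, Hannah, Lucia.
Dmitri starts after Ravi ends, so Ravi has no further overlaps.
Kenji starts exactly when Dmitri ends (back-to-back, no overlap), so Dmitri has no further overlaps.
Hannah starts after Kenji ends, so Kenji has no further overlaps.
Lucia starts before Hannah ends → Hannah and Lucia overlap.
That's a conflict, so the schedule is not conflict-free.

Yes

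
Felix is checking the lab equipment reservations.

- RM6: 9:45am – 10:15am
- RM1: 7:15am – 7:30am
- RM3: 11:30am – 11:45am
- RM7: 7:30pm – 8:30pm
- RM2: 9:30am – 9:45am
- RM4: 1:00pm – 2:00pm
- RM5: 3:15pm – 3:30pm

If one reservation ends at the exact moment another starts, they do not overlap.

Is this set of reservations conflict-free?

Sorted by start: RM1, RM2, RM6, RM3, RM4, RM5, RM7.
RM2 starts after RM1 ends, so RM1 has no further overlaps.
RM6 starts exactly when RM2 ends (back-to-back, no overlap), so RM2 has no further overlaps.
RM3 starts after RM6 ends, so RM6 has no further overlaps.
RM4 starts after RM3 ends, so RM3 has no further overlaps.
RM5 starts after RM4 ends, so RM4 has no further overlaps.
RM7 starts after RM5 ends.
Every pair is clear; the schedule has no overlaps.

Yes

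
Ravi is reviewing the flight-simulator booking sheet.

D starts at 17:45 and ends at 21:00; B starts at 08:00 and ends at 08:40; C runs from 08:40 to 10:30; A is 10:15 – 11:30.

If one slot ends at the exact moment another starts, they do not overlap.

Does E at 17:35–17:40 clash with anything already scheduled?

No — it doesn't clash with anything

B: ends 08:40 at or before E starts 17:35 → clear.
C: ends 10:30 at or before E starts 17:35 → clear.
A: ends 11:30 at or before E starts 17:35 → clear.
D: starts 17:45 at or after E ends 17:40 → clear.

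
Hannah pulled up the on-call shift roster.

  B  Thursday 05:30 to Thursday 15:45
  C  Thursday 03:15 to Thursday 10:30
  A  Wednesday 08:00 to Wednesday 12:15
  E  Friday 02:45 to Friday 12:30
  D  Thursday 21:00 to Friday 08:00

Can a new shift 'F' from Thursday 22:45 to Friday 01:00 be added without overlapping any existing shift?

A: ends Wednesday 12:15 at or before F starts Thursday 22:45 → clear.
C: ends Thursday 10:30 at or before F starts Thursday 22:45 → clear.
B: ends Thursday 15:45 at or before F starts Thursday 22:45 → clear.
D: starts Thursday 21:00 before F ends Friday 01:00, and ends Friday 08:00 after F starts Thursday 22:45 → overlap.
E: starts Friday 02:45 at or after F ends Friday 01:00 → clear.
F overlaps D.

No — it overlaps D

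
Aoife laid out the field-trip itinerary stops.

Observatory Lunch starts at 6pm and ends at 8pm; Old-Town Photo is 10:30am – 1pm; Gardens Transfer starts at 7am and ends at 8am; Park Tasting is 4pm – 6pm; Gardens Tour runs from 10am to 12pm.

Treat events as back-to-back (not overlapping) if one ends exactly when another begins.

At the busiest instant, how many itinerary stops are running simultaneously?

2

Walk through starts and ends in time order (an end at T is processed before a start at T):
7am start Gardens Transfer → 1
8am end Gardens Transfer → 0
10am start Gardens Tour → 1
10:30am start Old-Town Photo → 2
12pm end Gardens Tour → 1
1pm end Old-Town Photo → 0
4pm start Park Tasting → 1
6pm end Park Tasting → 0
6pm start Observatory Lunch → 1
8pm end Observatory Lunch → 0
Peak is 2, at 10:30am (Gardens Tour, Old-Town Photo).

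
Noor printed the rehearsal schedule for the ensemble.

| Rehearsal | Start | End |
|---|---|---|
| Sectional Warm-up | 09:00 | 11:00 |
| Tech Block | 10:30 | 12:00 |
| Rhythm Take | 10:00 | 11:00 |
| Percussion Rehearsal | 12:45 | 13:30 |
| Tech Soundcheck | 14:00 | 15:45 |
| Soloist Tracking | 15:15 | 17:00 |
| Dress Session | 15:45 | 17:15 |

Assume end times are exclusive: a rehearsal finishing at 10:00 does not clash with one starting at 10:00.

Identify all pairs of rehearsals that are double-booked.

Sorted by start: Sectional Warm-up, Rhythm Take, Tech Block, Percussion Rehearsal, Tech Soundcheck, Soloist Tracking, Dress Session.
Rhythm Take starts before Sectional Warm-up ends → Sectional Warm-up and Rhythm Take overlap.
Tech Block starts before Sectional Warm-up ends → Sectional Warm-up and Tech Block overlap.
Percussion Rehearsal starts after Sectional Warm-up ends — done with Sectional Warm-up.
Tech Block starts before Rhythm Take ends → Rhythm Take and Tech Block overlap.
Percussion Rehearsal starts after Rhythm Take ends — done with Rhythm Take.
Percussion Rehearsal starts after Tech Block ends — done with Tech Block.
Tech Soundcheck starts after Percussion Rehearsal ends — done with Percussion Rehearsal.
Soloist Tracking starts before Tech Soundcheck ends → Tech Soundcheck and Soloist Tracking overlap.
Dress Session starts exactly when Tech Soundcheck ends (back-to-back, no overlap).
Dress Session starts before Soloist Tracking ends → Soloist Tracking and Dress Session overlap.

Dress Session & Soloist Tracking, Rhythm Take & Sectional Warm-up, Rhythm Take & Tech Block, Sectional Warm-up & Tech Block, Soloist Tracking & Tech Soundcheck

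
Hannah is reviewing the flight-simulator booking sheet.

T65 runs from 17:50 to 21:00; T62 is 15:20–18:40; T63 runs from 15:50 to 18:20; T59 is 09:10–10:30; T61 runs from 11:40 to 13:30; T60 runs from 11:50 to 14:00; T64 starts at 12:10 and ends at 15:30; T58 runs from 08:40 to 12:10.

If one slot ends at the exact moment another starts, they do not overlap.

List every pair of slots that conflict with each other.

T58 & T59, T58 & T60, T58 & T61, T60 & T61, T60 & T64, T61 & T64, T62 & T63, T62 & T64, T62 & T65, T63 & T65

Sorted by start: T58, T59, T61, T60, T64, T62, T63, T65.
T59 starts before T58 ends → T58 and T59 overlap.
T61 starts before T58 ends → T58 and T61 overlap.
T60 starts before T58 ends → T58 and T60 overlap.
T64 starts exactly when T58 ends (back-to-back, no overlap), so T58 has no further overlaps.
T61 starts after T59 ends, so T59 has no further overlaps.
T60 starts before T61 ends → T61 and T60 overlap.
T64 starts before T61 ends → T61 and T64 overlap.
T62 starts after T61 ends, so T61 has no further overlaps.
T64 starts before T60 ends → T60 and T64 overlap.
T62 starts after T60 ends, so T60 has no further overlaps.
T62 starts before T64 ends → T64 and T62 overlap.
T63 starts after T64 ends, so T64 has no further overlaps.
T63 starts before T62 ends → T62 and T63 overlap.
T65 starts before T62 ends → T62 and T65 overlap.
T65 starts before T63 ends → T63 and T65 overlap.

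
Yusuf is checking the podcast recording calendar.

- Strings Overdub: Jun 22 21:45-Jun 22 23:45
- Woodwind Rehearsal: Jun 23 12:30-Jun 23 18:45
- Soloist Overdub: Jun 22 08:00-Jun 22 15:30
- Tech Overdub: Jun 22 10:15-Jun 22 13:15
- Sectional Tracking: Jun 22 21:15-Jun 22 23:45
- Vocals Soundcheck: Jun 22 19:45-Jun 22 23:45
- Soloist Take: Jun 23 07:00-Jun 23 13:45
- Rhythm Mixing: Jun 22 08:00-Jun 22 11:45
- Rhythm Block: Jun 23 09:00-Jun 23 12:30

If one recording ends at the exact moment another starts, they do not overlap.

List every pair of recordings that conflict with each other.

Check each pair: they overlap iff neither finishes before the other starts.
Sorted by start: Soloist Overdub, Rhythm Mixing, Tech Overdub, Vocals Soundcheck, Sectional Tracking, Strings Overdub, Soloist Take, Rhythm Block, Woodwind Rehearsal.
Rhythm Mixing starts before Soloist Overdub ends → Soloist Overdub and Rhythm Mixing overlap.
Tech Overdub starts before Soloist Overdub ends → Soloist Overdub and Tech Overdub overlap.
Vocals Soundcheck starts after Soloist Overdub ends — done with Soloist Overdub.
Tech Overdub starts before Rhythm Mixing ends → Rhythm Mixing and Tech Overdub overlap.
Vocals Soundcheck starts after Rhythm Mixing ends — done with Rhythm Mixing.
Vocals Soundcheck starts after Tech Overdub ends — done with Tech Overdub.
Sectional Tracking starts before Vocals Soundcheck ends → Vocals Soundcheck and Sectional Tracking overlap.
Strings Overdub starts before Vocals Soundcheck ends → Vocals Soundcheck and Strings Overdub overlap.
Soloist Take starts after Vocals Soundcheck ends — done with Vocals Soundcheck.
Strings Overdub starts before Sectional Tracking ends → Sectional Tracking and Strings Overdub overlap.
Soloist Take starts after Sectional Tracking ends — done with Sectional Tracking.
Soloist Take starts after Strings Overdub ends — done with Strings Overdub.
Rhythm Block starts before Soloist Take ends → Soloist Take and Rhythm Block overlap.
Woodwind Rehearsal starts before Soloist Take ends → Soloist Take and Woodwind Rehearsal overlap.
Woodwind Rehearsal starts exactly when Rhythm Block ends (back-to-back, no overlap).

Rhythm Block & Soloist Take, Rhythm Mixing & Soloist Overdub, Rhythm Mixing & Tech Overdub, Sectional Tracking & Strings Overdub, Sectional Tracking & Vocals Soundcheck, Soloist Overdub & Tech Overdub, Soloist Take & Woodwind Rehearsal, Strings Overdub & Vocals Soundcheck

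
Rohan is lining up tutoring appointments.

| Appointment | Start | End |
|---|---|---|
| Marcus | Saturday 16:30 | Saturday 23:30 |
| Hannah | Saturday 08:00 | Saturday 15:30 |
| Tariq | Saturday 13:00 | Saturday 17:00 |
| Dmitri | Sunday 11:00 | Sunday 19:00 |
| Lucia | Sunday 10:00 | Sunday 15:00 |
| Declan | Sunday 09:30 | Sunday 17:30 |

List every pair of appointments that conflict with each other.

Declan & Dmitri, Declan & Lucia, Dmitri & Lucia, Hannah & Tariq, Marcus & Tariq

Sorted by start: Hannah, Tariq, Marcus, Declan, Lucia, Dmitri.
Tariq starts before Hannah ends → Hannah and Tariq overlap.
Marcus starts after Hannah ends — done with Hannah.
Marcus starts before Tariq ends → Tariq and Marcus overlap.
Declan starts after Tariq ends — done with Tariq.
Declan starts after Marcus ends — done with Marcus.
Lucia starts before Declan ends → Declan and Lucia overlap.
Dmitri starts before Declan ends → Declan and Dmitri overlap.
Dmitri starts before Lucia ends → Lucia and Dmitri overlap.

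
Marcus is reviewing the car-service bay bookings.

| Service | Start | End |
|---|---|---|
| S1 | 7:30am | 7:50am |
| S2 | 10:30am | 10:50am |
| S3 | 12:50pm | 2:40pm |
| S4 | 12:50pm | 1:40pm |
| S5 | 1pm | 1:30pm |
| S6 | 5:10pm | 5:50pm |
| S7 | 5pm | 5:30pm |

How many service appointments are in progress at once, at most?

Sort all start/end points and keep a running count:
7:30am start S1 → 1
7:50am end S1 → 0
10:30am start S2 → 1
10:50am end S2 → 0
12:50pm start S3 → 1
12:50pm start S4 → 2
1pm start S5 → 3
1:30pm end S5 → 2
1:40pm end S4 → 1
2:40pm end S3 → 0
5pm start S7 → 1
5:10pm start S6 → 2
5:30pm end S7 → 1
5:50pm end S6 → 0
Peak is 3, at 1pm (S3, S4, S5).

3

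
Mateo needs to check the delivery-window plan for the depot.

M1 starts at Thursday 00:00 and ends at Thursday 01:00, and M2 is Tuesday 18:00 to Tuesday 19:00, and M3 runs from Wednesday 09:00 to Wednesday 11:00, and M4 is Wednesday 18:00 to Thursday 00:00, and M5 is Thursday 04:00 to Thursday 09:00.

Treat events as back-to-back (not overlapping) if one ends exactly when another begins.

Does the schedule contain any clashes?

Sorted by start: M2, M3, M4, M1, M5.
M3 starts after M2 ends — done with M2.
M4 starts after M3 ends — done with M3.
M1 starts exactly when M4 ends (back-to-back, no overlap) — done with M4.
M5 starts after M1 ends.
Every pair is clear; the schedule has no overlaps.

No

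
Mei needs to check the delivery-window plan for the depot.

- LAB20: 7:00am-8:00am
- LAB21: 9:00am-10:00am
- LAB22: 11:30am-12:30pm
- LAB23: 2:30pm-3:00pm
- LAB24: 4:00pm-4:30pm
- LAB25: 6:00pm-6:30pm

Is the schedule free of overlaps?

Yes

Sorted by start: LAB20, LAB21, LAB22, LAB23, LAB24, LAB25.
LAB21 starts after LAB20 ends, so nothing later overlaps LAB20 either.
LAB22 starts after LAB21 ends, so nothing later overlaps LAB21 either.
LAB23 starts after LAB22 ends, so nothing later overlaps LAB22 either.
LAB24 starts after LAB23 ends, so nothing later overlaps LAB23 either.
LAB25 starts after LAB24 ends.
Every pair is clear; the schedule has no overlaps.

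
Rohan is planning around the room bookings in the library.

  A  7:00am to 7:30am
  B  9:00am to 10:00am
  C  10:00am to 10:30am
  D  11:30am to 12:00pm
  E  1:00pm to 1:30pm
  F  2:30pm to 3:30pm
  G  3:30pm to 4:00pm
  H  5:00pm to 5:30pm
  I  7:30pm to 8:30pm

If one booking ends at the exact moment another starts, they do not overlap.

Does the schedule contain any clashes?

Sorted by start: A, B, C, D, E, F, G, H, I.
B starts after A ends; A is clear from here.
C starts exactly when B ends (back-to-back, no overlap); B is clear from here.
D starts after C ends; C is clear from here.
E starts after D ends; D is clear from here.
F starts after E ends; E is clear from here.
G starts exactly when F ends (back-to-back, no overlap); F is clear from here.
H starts after G ends; G is clear from here.
I starts after H ends.
Every pair is clear; the schedule has no overlaps.

No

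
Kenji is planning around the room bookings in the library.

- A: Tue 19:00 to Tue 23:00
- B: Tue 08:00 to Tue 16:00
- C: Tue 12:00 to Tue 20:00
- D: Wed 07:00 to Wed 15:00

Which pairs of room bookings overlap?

Sorted by start: B, C, A, D.
C starts before B ends → B and C overlap.
A starts after B ends; B is clear from here.
A starts before C ends → C and A overlap.
D starts after C ends.
D starts after A ends.

A & C, B & C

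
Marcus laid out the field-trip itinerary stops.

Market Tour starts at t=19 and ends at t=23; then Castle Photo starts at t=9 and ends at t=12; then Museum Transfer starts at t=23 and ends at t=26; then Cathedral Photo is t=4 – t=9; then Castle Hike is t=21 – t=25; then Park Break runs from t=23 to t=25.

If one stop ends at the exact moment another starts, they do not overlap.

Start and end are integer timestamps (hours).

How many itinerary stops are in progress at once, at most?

3

Sweep the timeline, counting +1 at each start and −1 at each end (ends before starts at a tie):
t=4 start Cathedral Photo → 1
t=9 end Cathedral Photo → 0
t=9 start Castle Photo → 1
t=12 end Castle Photo → 0
t=19 start Market Tour → 1
t=21 start Castle Hike → 2
t=23 end Market Tour → 1
t=23 start Museum Transfer → 2
t=23 start Park Break → 3
t=25 end Castle Hike → 2
t=25 end Park Break → 1
t=26 end Museum Transfer → 0
Peak is 3, at t=23 (Castle Hike, Museum Transfer, Park Break).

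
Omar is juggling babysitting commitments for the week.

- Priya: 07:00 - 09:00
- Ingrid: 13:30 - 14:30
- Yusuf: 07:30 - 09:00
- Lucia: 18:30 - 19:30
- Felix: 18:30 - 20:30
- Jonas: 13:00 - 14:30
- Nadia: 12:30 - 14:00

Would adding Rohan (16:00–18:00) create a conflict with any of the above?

Priya: ends 09:00 at or before Rohan starts 16:00 → clear.
Yusuf: ends 09:00 at or before Rohan starts 16:00 → clear.
Nadia: ends 14:00 at or before Rohan starts 16:00 → clear.
Jonas: ends 14:30 at or before Rohan starts 16:00 → clear.
Ingrid: ends 14:30 at or before Rohan starts 16:00 → clear.
Felix: starts 18:30 at or after Rohan ends 18:00 → clear.
Lucia: starts 18:30 at or after Rohan ends 18:00 → clear.

No — it doesn't clash with anything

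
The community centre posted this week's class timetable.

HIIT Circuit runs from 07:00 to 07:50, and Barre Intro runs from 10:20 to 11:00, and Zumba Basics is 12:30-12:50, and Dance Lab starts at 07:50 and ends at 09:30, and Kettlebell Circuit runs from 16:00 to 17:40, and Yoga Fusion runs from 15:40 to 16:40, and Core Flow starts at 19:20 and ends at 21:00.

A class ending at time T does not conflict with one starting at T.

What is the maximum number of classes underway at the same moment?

Walk through starts and ends in time order (an end at T is processed before a start at T):
07:00 start HIIT Circuit → 1
07:50 end HIIT Circuit → 0
07:50 start Dance Lab → 1
09:30 end Dance Lab → 0
10:20 start Barre Intro → 1
11:00 end Barre Intro → 0
12:30 start Zumba Basics → 1
12:50 end Zumba Basics → 0
15:40 start Yoga Fusion → 1
16:00 start Kettlebell Circuit → 2
16:40 end Yoga Fusion → 1
17:40 end Kettlebell Circuit → 0
19:20 start Core Flow → 1
21:00 end Core Flow → 0
Peak is 2, at 16:00 (Kettlebell Circuit, Yoga Fusion).

2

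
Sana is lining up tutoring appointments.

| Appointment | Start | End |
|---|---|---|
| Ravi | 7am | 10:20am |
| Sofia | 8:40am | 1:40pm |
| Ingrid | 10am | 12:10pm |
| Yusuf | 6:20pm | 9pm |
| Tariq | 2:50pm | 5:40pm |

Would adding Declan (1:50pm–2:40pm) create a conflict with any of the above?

Ravi: ends 10:20am at or before Declan starts 1:50pm → clear.
Sofia: ends 1:40pm at or before Declan starts 1:50pm → clear.
Ingrid: ends 12:10pm at or before Declan starts 1:50pm → clear.
Tariq: starts 2:50pm at or after Declan ends 2:40pm → clear.
Yusuf: starts 6:20pm at or after Declan ends 2:40pm → clear.

No — it doesn't clash with anything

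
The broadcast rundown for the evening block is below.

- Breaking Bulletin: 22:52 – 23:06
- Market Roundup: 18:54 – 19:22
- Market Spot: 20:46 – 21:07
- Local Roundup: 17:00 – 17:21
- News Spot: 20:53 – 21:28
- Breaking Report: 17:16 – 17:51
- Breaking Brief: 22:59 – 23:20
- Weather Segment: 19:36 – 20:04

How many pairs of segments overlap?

3

Sorted by start: Local Roundup, Breaking Report, Market Roundup, Weather Segment, Market Spot, News Spot, Breaking Bulletin, Breaking Brief.
Breaking Report starts before Local Roundup ends → Local Roundup and Breaking Report overlap.
Market Roundup starts after Local Roundup ends — done with Local Roundup.
Market Roundup starts after Breaking Report ends — done with Breaking Report.
Weather Segment starts after Market Roundup ends — done with Market Roundup.
Market Spot starts after Weather Segment ends — done with Weather Segment.
News Spot starts before Market Spot ends → Market Spot and News Spot overlap.
Breaking Bulletin starts after Market Spot ends — done with Market Spot.
Breaking Bulletin starts after News Spot ends — done with News Spot.
Breaking Brief starts before Breaking Bulletin ends → Breaking Bulletin and Breaking Brief overlap.
Overlapping pairs: Breaking Brief & Breaking Bulletin, Breaking Report & Local Roundup, Market Spot & News Spot — 3 in total.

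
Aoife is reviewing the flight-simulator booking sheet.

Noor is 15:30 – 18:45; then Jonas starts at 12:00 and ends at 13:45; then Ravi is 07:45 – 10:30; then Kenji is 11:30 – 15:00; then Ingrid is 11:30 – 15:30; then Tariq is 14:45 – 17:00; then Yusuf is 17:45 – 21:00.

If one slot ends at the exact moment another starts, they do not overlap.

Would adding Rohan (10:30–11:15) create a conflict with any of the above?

No — it doesn't clash with anything

Ravi: ends 10:30 at or before Rohan starts 10:30 → clear.
Kenji: starts 11:30 at or after Rohan ends 11:15 → clear.
Ingrid: starts 11:30 at or after Rohan ends 11:15 → clear.
Jonas: starts 12:00 at or after Rohan ends 11:15 → clear.
Tariq: starts 14:45 at or after Rohan ends 11:15 → clear.
Noor: starts 15:30 at or after Rohan ends 11:15 → clear.
Yusuf: starts 17:45 at or after Rohan ends 11:15 → clear.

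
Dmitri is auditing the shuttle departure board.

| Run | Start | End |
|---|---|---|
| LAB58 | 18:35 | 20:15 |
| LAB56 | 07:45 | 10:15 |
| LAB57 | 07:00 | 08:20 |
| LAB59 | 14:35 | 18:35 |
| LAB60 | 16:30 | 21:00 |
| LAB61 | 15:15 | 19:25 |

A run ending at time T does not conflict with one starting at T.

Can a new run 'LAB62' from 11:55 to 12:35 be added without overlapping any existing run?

Yes — the slot is free

LAB57: ends 08:20 at or before LAB62 starts 11:55 → clear.
LAB56: ends 10:15 at or before LAB62 starts 11:55 → clear.
LAB59: starts 14:35 at or after LAB62 ends 12:35 → clear.
LAB61: starts 15:15 at or after LAB62 ends 12:35 → clear.
LAB60: starts 16:30 at or after LAB62 ends 12:35 → clear.
LAB58: starts 18:35 at or after LAB62 ends 12:35 → clear.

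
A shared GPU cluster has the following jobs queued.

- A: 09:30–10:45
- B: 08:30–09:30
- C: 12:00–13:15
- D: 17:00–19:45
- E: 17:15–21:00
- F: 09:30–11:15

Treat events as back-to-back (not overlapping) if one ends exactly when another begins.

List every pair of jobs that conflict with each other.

A & F, D & E

Sorted by start: B, A, F, C, D, E.
A starts exactly when B ends (back-to-back, no overlap); B is clear from here.
F starts before A ends → A and F overlap.
C starts after A ends; A is clear from here.
C starts after F ends; F is clear from here.
D starts after C ends; C is clear from here.
E starts before D ends → D and E overlap.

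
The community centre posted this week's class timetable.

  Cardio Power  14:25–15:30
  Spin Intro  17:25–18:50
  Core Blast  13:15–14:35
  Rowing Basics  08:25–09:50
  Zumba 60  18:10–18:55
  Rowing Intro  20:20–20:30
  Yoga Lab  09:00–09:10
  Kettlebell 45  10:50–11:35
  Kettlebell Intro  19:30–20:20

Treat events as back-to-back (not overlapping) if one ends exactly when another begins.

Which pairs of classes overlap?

Sorted by start: Rowing Basics, Yoga Lab, Kettlebell 45, Core Blast, Cardio Power, Spin Intro, Zumba 60, Kettlebell Intro, Rowing Intro.
Yoga Lab starts before Rowing Basics ends → Rowing Basics and Yoga Lab overlap.
Kettlebell 45 starts after Rowing Basics ends, so Rowing Basics has no further overlaps.
Kettlebell 45 starts after Yoga Lab ends, so Yoga Lab has no further overlaps.
Core Blast starts after Kettlebell 45 ends, so Kettlebell 45 has no further overlaps.
Cardio Power starts before Core Blast ends → Core Blast and Cardio Power overlap.
Spin Intro starts after Core Blast ends, so Core Blast has no further overlaps.
Spin Intro starts after Cardio Power ends, so Cardio Power has no further overlaps.
Zumba 60 starts before Spin Intro ends → Spin Intro and Zumba 60 overlap.
Kettlebell Intro starts after Spin Intro ends, so Spin Intro has no further overlaps.
Kettlebell Intro starts after Zumba 60 ends, so Zumba 60 has no further overlaps.
Rowing Intro starts exactly when Kettlebell Intro ends (back-to-back, no overlap).

Cardio Power & Core Blast, Rowing Basics & Yoga Lab, Spin Intro & Zumba 60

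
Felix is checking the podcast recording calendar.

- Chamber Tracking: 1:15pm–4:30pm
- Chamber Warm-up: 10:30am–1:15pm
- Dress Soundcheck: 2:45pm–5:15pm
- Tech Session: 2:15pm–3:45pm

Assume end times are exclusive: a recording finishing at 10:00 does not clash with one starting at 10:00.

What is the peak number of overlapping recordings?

Sort all start/end points and keep a running count:
10:30am start Chamber Warm-up → 1
1:15pm end Chamber Warm-up → 0
1:15pm start Chamber Tracking → 1
2:15pm start Tech Session → 2
2:45pm start Dress Soundcheck → 3
3:45pm end Tech Session → 2
4:30pm end Chamber Tracking → 1
5:15pm end Dress Soundcheck → 0
Peak is 3, at 2:45pm (Chamber Tracking, Dress Soundcheck, Tech Session).

3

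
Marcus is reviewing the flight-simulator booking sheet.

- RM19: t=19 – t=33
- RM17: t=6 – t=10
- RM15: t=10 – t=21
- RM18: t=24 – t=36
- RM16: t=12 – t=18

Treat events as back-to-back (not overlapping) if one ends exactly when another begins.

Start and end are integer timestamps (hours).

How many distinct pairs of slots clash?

Check each pair: they overlap iff neither finishes before the other starts.
Sorted by start: RM17, RM15, RM16, RM19, RM18.
RM15 starts exactly when RM17 ends (back-to-back, no overlap), so nothing later overlaps RM17 either.
RM16 starts before RM15 ends → RM15 and RM16 overlap.
RM19 starts before RM15 ends → RM15 and RM19 overlap.
RM18 starts after RM15 ends.
RM19 starts after RM16 ends, so nothing later overlaps RM16 either.
RM18 starts before RM19 ends → RM19 and RM18 overlap.
Overlapping pairs: RM15 & RM16, RM15 & RM19, RM18 & RM19 — 3 in total.

3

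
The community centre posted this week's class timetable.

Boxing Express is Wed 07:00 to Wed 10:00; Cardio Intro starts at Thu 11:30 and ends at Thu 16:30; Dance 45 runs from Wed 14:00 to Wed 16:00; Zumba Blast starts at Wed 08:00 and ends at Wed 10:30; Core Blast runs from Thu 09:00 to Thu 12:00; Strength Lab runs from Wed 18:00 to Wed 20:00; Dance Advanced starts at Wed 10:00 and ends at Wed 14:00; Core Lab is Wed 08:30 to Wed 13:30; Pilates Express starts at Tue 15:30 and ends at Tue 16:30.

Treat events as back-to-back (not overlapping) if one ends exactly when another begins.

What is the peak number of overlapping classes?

Walk through starts and ends in time order (an end at T is processed before a start at T):
Tue 15:30 start Pilates Express → 1
Tue 16:30 end Pilates Express → 0
Wed 07:00 start Boxing Express → 1
Wed 08:00 start Zumba Blast → 2
Wed 08:30 start Core Lab → 3
Wed 10:00 end Boxing Express → 2
Wed 10:00 start Dance Advanced → 3
Wed 10:30 end Zumba Blast → 2
Wed 13:30 end Core Lab → 1
Wed 14:00 end Dance Advanced → 0
Wed 14:00 start Dance 45 → 1
Wed 16:00 end Dance 45 → 0
Wed 18:00 start Strength Lab → 1
Wed 20:00 end Strength Lab → 0
Thu 09:00 start Core Blast → 1
Thu 11:30 start Cardio Intro → 2
Thu 12:00 end Core Blast → 1
Thu 16:30 end Cardio Intro → 0
Peak is 3, at Wed 08:30 (Boxing Express, Core Lab, Zumba Blast).

3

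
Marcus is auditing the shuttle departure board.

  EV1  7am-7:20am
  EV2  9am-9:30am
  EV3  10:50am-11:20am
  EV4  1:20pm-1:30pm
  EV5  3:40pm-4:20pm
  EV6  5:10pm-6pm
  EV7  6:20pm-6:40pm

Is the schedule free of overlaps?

Two intervals overlap when each starts before the other ends.
Sorted by start: EV1, EV2, EV3, EV4, EV5, EV6, EV7.
EV2 starts after EV1 ends, so nothing later overlaps EV1 either.
EV3 starts after EV2 ends, so nothing later overlaps EV2 either.
EV4 starts after EV3 ends, so nothing later overlaps EV3 either.
EV5 starts after EV4 ends, so nothing later overlaps EV4 either.
EV6 starts after EV5 ends, so nothing later overlaps EV5 either.
EV7 starts after EV6 ends.
Every pair is clear; the schedule has no overlaps.

Yes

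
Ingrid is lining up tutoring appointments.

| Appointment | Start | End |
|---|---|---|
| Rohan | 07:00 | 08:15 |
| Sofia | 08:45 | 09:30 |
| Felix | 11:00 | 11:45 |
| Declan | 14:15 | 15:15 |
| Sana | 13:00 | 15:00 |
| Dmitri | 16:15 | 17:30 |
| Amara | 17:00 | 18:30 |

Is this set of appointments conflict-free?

No

Two intervals overlap when each starts before the other ends.
Sorted by start: Rohan, Sofia, Felix, Sana, Declan, Dmitri, Amara.
Sofia starts after Rohan ends; Rohan is clear from here.
Felix starts after Sofia ends; Sofia is clear from here.
Sana starts after Felix ends; Felix is clear from here.
Declan starts before Sana ends → Sana and Declan overlap.
That's a conflict, so the schedule is not conflict-free.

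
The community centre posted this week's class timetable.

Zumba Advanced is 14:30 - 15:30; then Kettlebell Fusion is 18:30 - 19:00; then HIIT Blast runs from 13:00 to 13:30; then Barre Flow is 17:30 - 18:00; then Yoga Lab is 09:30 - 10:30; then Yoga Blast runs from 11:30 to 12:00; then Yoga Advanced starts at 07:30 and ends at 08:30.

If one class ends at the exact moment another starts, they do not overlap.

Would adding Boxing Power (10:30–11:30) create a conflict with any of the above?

No — it doesn't clash with anything

Yoga Advanced: ends 08:30 at or before Boxing Power starts 10:30 → clear.
Yoga Lab: ends 10:30 at or before Boxing Power starts 10:30 → clear.
Yoga Blast: starts 11:30 at or after Boxing Power ends 11:30 → clear.
HIIT Blast: starts 13:00 at or after Boxing Power ends 11:30 → clear.
Zumba Advanced: starts 14:30 at or after Boxing Power ends 11:30 → clear.
Barre Flow: starts 17:30 at or after Boxing Power ends 11:30 → clear.
Kettlebell Fusion: starts 18:30 at or after Boxing Power ends 11:30 → clear.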